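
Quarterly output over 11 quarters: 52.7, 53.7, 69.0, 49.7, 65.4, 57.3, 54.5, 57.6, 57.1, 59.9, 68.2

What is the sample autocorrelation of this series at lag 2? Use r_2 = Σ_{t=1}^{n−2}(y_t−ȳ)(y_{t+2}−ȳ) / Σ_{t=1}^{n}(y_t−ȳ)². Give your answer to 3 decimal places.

0.070

Mean ȳ = (52.7 + 53.7 + 69.0 + 49.7 + 65.4 + 57.3 + 54.5 + 57.6 + 57.1 + 59.9 + 68.2)/11 = 58.6455
Numerator Σ_{t=1}^{9}(y_t−ȳ)(y_{t+2}−ȳ) = 28.3877
Denominator Σ(y_t−ȳ)² = 408.0073
r_2 = 28.3877 / 408.0073 = 0.070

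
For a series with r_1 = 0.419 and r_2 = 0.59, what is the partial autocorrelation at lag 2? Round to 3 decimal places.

0.503

φ_{22} = (r_2 − r_1²) / (1 − r_1²)
r_1² = (0.419)² = 0.175561
Numerator = 0.59 − 0.1756 = 0.4144; denominator = 1 − 0.1756 = 0.8244
φ_{22} = 0.4144 / 0.8244 = 0.503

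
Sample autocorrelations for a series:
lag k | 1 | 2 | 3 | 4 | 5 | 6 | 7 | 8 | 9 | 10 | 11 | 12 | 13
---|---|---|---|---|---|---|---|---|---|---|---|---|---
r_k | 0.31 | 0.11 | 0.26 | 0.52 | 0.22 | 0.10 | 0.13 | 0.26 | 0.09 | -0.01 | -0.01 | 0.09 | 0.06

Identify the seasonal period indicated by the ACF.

4

The largest autocorrelation is r_4 = 0.52; the remaining lags stay at or below 0.31. The elevated value at lag 1 (0.31), dropping to 0.11 at lag 2, reflects decaying short-term dependence rather than seasonality.
The dominant spike at lag 4 indicates a seasonal period of 4.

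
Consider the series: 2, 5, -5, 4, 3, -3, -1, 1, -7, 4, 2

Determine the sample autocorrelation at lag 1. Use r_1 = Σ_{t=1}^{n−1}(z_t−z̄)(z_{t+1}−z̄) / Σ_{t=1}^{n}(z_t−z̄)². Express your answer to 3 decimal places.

Mean z̄ = (2 + 5 − 5 + 4 + 3 − 3 − 1 + 1 − 7 + 4 + 2)/11 = 0.4545
Numerator Σ_{t=1}^{10}(z_t−z̄)(z_{t+1}−z̄) = -57.6612
Denominator Σ(z_t−z̄)² = 156.7273
r_1 = -57.6612 / 156.7273 = -0.368

-0.368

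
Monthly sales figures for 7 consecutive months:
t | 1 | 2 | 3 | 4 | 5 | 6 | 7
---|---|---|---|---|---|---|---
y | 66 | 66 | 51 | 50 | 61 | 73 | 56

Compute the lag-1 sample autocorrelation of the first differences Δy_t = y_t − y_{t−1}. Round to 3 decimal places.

-0.077

First differences Δy: 0, -15, -1, 11, 12, -17
Mean of differences = -1.6667
Numerator Σ(Δy_t−Δȳ)(Δy_{t+1}−Δȳ) = -59.1111
Denominator Σ(Δy_t−Δȳ)² = 763.3333
r_1(Δy) = -59.1111 / 763.3333 = -0.077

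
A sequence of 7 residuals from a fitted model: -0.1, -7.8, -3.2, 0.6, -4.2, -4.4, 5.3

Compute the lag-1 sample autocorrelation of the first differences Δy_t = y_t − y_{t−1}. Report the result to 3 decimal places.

First differences Δy: -7.7, 4.6, 3.8, -4.8, -0.2, 9.7
Mean of differences = 0.9000
Numerator Σ(Δy_t−Δȳ)(Δy_{t+1}−Δȳ) = -41.0300
Denominator Σ(Δy_t−Δȳ)² = 207.2000
r_1(Δy) = -41.0300 / 207.2000 = -0.198

-0.198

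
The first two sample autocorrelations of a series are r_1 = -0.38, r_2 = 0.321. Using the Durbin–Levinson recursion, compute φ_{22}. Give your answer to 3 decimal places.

φ_{22} = (r_2 − r_1²) / (1 − r_1²)
r_1² = (-0.38)² = 0.1444
Numerator = 0.321 − 0.1444 = 0.1766; denominator = 1 − 0.1444 = 0.8556
φ_{22} = 0.1766 / 0.8556 = 0.206

0.206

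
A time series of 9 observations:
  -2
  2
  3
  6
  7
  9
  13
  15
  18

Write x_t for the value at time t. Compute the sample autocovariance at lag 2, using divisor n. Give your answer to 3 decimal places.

12.973

Mean x̄ = (-2 + 2 + 3 + 6 + 7 + 9 + 13 + 15 + 18)/9 = 7.8889
Σ_{t=1}^{7}(x_t−x̄)(x_{t+2}−x̄) = 116.7531
γ_2 = 116.7531 / 9 = 12.973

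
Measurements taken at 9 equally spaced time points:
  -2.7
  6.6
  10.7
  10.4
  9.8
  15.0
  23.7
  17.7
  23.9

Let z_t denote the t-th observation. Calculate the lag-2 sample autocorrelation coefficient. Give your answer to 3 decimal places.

Mean z̄ = (-2.7 + 6.6 + 10.7 + 10.4 + 9.8 + 15.0 + 23.7 + 17.7 + 23.9)/9 = 12.7889
Numerator Σ_{t=1}^{7}(z_t−z̄)(z_{t+2}−z̄) = 147.5820
Denominator Σ(z_t−z̄)² = 568.7289
r_2 = 147.5820 / 568.7289 = 0.259

0.259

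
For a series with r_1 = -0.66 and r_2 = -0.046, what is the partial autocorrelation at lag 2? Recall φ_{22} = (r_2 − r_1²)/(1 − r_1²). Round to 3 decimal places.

-0.853

φ_{22} = (r_2 − r_1²) / (1 − r_1²)
r_1² = (-0.66)² = 0.4356
Numerator = -0.046 − 0.4356 = -0.4816; denominator = 1 − 0.4356 = 0.5644
φ_{22} = -0.4816 / 0.5644 = -0.853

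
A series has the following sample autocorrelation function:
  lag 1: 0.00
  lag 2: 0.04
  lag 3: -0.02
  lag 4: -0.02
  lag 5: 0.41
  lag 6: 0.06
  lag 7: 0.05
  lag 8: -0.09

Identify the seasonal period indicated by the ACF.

The largest autocorrelation is r_5 = 0.41; the remaining lags stay at or below 0.06.
The dominant spike at lag 5 indicates a seasonal period of 5.

5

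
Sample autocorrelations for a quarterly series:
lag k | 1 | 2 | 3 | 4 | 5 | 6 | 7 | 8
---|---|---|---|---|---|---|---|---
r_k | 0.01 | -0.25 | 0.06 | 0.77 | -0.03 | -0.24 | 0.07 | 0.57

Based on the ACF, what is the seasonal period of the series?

4

The largest autocorrelation is r_4 = 0.77, with a weaker echo at lag 8 (0.57); the remaining lags stay at or below 0.07.
The dominant spike at lag 4 indicates a seasonal period of 4.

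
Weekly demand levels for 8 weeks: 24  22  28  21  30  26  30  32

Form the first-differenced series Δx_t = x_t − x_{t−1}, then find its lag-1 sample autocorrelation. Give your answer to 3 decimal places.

First differences Δx: -2, 6, -7, 9, -4, 4, 2
Mean of differences = 1.1429
Numerator Σ(Δx_t−Δx̄)(Δx_{t+1}−Δx̄) = -171.4490
Denominator Σ(Δx_t−Δx̄)² = 196.8571
r_1(Δx) = -171.4490 / 196.8571 = -0.871

-0.871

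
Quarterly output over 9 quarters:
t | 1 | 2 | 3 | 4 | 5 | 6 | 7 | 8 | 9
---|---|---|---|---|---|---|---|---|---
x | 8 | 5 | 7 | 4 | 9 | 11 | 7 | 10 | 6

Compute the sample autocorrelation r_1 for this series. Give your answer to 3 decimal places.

Mean x̄ = (8 + 5 + 7 + 4 + 9 + 11 + 7 + 10 + 6)/9 = 7.4444
Numerator Σ_{t=1}^{8}(x_t−x̄)(x_{t+1}−x̄) = -4.9753
Denominator Σ(x_t−x̄)² = 42.2222
r_1 = -4.9753 / 42.2222 = -0.118

-0.118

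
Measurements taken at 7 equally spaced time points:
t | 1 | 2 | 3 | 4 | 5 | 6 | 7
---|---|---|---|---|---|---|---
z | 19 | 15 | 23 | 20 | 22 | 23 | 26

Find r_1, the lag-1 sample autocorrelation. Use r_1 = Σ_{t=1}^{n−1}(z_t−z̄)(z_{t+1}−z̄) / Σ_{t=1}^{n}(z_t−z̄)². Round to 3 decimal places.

Mean z̄ = (19 + 15 + 23 + 20 + 22 + 23 + 26)/7 = 21.1429
Deviations from mean: -2.1429, -6.1429, 1.8571, -1.1429, 0.8571, 1.8571, 4.8571
Σ(z_t−z̄)(z_{t+1}−z̄) = (13.1633) + (-11.4082) + (-2.1224) + (-0.9796) + (1.5918) + (9.0204) = 9.2653
Denominator Σ(z_t−z̄)² = 74.8571
r_1 = 9.2653 / 74.8571 = 0.124

0.124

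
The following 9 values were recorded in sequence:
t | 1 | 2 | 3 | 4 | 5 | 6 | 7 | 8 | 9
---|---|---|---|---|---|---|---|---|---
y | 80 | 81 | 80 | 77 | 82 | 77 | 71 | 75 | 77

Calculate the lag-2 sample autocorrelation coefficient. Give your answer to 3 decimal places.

Mean ȳ = (80 + 81 + 80 + 77 + 82 + 77 + 71 + 75 + 77)/9 = 77.7778
Σ(y_t−ȳ)(y_{t+2}−ȳ) = (4.9383) + (-2.5062) + (9.3827) + (0.6049) + (-28.6173) + (2.1605) + (5.2716) = -8.7654
Denominator Σ(y_t−ȳ)² = 93.5556
r_2 = -8.7654 / 93.5556 = -0.094

-0.094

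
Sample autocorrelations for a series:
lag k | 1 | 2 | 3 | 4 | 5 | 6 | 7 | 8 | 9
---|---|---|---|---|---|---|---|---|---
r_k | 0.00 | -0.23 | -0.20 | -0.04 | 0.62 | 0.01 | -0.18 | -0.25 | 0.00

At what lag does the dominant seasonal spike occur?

The largest autocorrelation is r_5 = 0.62; the remaining lags stay at or below 0.01.
The dominant spike at lag 5 indicates a seasonal period of 5.

5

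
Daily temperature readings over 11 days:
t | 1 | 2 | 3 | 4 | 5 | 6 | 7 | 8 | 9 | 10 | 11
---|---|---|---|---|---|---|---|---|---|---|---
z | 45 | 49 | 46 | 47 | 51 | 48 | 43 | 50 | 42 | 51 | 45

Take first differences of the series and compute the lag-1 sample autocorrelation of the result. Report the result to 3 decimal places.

First differences Δz: 4, -3, 1, 4, -3, -5, 7, -8, 9, -6
Mean of differences = 0.0000
Numerator Σ(Δz_t−Δz̄)(Δz_{t+1}−Δz̄) = -225.0000
Denominator Σ(Δz_t−Δz̄)² = 306.0000
r_1(Δz) = -225.0000 / 306.0000 = -0.735

-0.735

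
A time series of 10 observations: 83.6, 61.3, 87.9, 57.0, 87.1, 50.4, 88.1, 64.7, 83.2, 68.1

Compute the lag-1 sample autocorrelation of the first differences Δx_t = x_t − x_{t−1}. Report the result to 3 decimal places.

-0.923

First differences Δx: -22.3, 26.6, -30.9, 30.1, -36.7, 37.7, -23.4, 18.5, -15.1
Mean of differences = -1.7222
Numerator Σ(Δx_t−Δx̄)(Δx_{t+1}−Δx̄) = -6393.1494
Denominator Σ(Δx_t−Δx̄)² = 6924.9756
r_1(Δx) = -6393.1494 / 6924.9756 = -0.923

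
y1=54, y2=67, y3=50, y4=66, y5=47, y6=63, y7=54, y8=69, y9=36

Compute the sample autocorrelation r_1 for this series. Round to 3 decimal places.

Mean ȳ = (54 + 67 + 50 + 66 + 47 + 63 + 54 + 69 + 36)/9 = 56.2222
Numerator Σ_{t=1}^{8}(y_t−ȳ)(y_{t+1}−ȳ) = -606.3827
Denominator Σ(y_t−ȳ)² = 963.5556
r_1 = -606.3827 / 963.5556 = -0.629

-0.629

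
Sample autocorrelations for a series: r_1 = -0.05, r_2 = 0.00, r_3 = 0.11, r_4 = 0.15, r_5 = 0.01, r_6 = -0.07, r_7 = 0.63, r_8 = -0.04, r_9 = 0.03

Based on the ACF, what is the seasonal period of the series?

The largest autocorrelation is r_7 = 0.63; the remaining lags stay at or below 0.15.
The dominant spike at lag 7 indicates a seasonal period of 7.

7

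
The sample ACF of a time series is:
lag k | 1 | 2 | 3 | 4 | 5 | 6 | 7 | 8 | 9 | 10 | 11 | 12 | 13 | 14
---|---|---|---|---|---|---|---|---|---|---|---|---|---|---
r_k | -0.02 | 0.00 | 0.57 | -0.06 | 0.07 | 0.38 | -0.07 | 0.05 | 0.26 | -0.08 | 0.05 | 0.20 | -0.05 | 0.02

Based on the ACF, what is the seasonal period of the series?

3

The largest autocorrelation is r_3 = 0.57, with weaker echoes at lags 6 (0.38), 9 (0.26) and 12 (0.20); the remaining lags stay at or below 0.07.
The dominant spike at lag 3 indicates a seasonal period of 3.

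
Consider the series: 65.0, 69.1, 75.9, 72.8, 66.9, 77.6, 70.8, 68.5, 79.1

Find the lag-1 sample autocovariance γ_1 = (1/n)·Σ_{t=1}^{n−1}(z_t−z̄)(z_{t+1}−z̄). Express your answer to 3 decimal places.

-5.398

Mean z̄ = (65.0 + 69.1 + 75.9 + 72.8 + 66.9 + 77.6 + 70.8 + 68.5 + 79.1)/9 = 71.7444
Σ_{t=1}^{8}(z_t−z̄)(z_{t+1}−z̄) = -48.5786
γ_1 = -48.5786 / 9 = -5.398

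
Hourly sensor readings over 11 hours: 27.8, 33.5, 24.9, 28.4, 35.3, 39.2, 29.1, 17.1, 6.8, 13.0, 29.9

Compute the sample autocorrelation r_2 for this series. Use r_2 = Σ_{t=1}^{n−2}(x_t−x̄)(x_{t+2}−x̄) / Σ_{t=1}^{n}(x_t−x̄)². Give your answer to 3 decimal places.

Mean x̄ = (27.8 + 33.5 + 24.9 + 28.4 + 35.3 + 39.2 + 29.1 + 17.1 + 6.8 + 13.0 + 29.9)/11 = 25.9091
Numerator Σ_{t=1}^{9}(x_t−x̄)(x_{t+2}−x̄) = -70.0056
Denominator Σ(x_t−x̄)² = 968.7691
r_2 = -70.0056 / 968.7691 = -0.072

-0.072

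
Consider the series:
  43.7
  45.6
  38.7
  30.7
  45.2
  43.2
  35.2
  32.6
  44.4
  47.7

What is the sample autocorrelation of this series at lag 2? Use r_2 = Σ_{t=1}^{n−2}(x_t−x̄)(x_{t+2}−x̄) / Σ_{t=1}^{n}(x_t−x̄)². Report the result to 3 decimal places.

-0.655

Mean x̄ = (43.7 + 45.6 + 38.7 + 30.7 + 45.2 + 43.2 + 35.2 + 32.6 + 44.4 + 47.7)/10 = 40.7000
Numerator Σ_{t=1}^{8}(x_t−x̄)(x_{t+2}−x̄) = -211.0500
Denominator Σ(x_t−x̄)² = 322.0600
r_2 = -211.0500 / 322.0600 = -0.655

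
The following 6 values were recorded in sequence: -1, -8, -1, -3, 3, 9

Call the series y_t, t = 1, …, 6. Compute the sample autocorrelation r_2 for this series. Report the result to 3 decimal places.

-0.035

Mean ȳ = (-1 − 8 − 1 − 3 + 3 + 9)/6 = -0.1667
Deviations from mean: -0.8333, -7.8333, -0.8333, -2.8333, 3.1667, 9.1667
Σ(y_t−ȳ)(y_{t+2}−ȳ) = (0.6944) + (22.1944) + (-2.6389) + (-25.9722) = -5.7222
Denominator Σ(y_t−ȳ)² = 164.8333
r_2 = -5.7222 / 164.8333 = -0.035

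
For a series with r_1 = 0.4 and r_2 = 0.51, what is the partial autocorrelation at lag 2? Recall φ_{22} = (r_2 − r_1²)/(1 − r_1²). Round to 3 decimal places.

0.417

φ_{22} = (r_2 − r_1²) / (1 − r_1²)
r_1² = (0.4)² = 0.16
Numerator = 0.51 − 0.1600 = 0.3500; denominator = 1 − 0.1600 = 0.8400
φ_{22} = 0.3500 / 0.8400 = 0.417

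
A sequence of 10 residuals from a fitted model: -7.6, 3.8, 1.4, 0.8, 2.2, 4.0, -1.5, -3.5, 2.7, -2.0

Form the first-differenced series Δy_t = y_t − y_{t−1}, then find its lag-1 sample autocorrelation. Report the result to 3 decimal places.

-0.277

First differences Δy: 11.4, -2.4, -0.6, 1.4, 1.8, -5.5, -2.0, 6.2, -4.7
Mean of differences = 0.6222
Numerator Σ(Δy_t−Δȳ)(Δy_{t+1}−Δȳ) = -64.3827
Denominator Σ(Δy_t−Δȳ)² = 232.5756
r_1(Δy) = -64.3827 / 232.5756 = -0.277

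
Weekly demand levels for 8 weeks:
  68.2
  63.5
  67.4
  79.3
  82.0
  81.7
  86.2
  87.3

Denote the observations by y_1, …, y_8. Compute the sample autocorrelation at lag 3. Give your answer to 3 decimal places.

Mean ȳ = (68.2 + 63.5 + 67.4 + 79.3 + 82.0 + 81.7 + 86.2 + 87.3)/8 = 76.9500
Deviations from mean: -8.7500, -13.4500, -9.5500, 2.3500, 5.0500, 4.7500, 9.2500, 10.3500
Σ(y_t−ȳ)(y_{t+3}−ȳ) = (-20.5625) + (-67.9225) + (-45.3625) + (21.7375) + (52.2675) = -59.8425
Denominator Σ(y_t−ȳ)² = 594.9400
r_3 = -59.8425 / 594.9400 = -0.101

-0.101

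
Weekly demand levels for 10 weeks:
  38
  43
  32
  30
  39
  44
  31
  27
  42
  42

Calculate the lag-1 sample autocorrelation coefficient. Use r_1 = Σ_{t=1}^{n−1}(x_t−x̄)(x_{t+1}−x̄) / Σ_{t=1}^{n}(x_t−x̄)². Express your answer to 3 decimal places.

0.007

Mean x̄ = (38 + 43 + 32 + 30 + 39 + 44 + 31 + 27 + 42 + 42)/10 = 36.8000
Numerator Σ_{t=1}^{9}(x_t−x̄)(x_{t+1}−x̄) = 2.3600
Denominator Σ(x_t−x̄)² = 349.6000
r_1 = 2.3600 / 349.6000 = 0.007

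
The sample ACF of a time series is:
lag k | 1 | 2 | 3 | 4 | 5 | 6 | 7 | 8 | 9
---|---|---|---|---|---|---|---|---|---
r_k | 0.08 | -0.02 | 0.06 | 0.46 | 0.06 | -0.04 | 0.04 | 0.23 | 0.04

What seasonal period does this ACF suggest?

The largest autocorrelation is r_4 = 0.46, with a weaker echo at lag 8 (0.23); the remaining lags stay at or below 0.08.
The dominant spike at lag 4 indicates a seasonal period of 4.

4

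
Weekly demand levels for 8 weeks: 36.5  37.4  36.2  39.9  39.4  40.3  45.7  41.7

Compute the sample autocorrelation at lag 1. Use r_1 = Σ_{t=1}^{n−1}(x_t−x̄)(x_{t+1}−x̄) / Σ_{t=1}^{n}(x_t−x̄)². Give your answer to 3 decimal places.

Mean x̄ = (36.5 + 37.4 + 36.2 + 39.9 + 39.4 + 40.3 + 45.7 + 41.7)/8 = 39.6375
Deviations from mean: -3.1375, -2.2375, -3.4375, 0.2625, -0.2375, 0.6625, 6.0625, 2.0625
Numerator Σ_{t=1}^{7}(x_t−x̄)(x_{t+1}−x̄) = 30.1098
Denominator Σ(x_t−x̄)² = 68.2388
r_1 = 30.1098 / 68.2388 = 0.441

0.441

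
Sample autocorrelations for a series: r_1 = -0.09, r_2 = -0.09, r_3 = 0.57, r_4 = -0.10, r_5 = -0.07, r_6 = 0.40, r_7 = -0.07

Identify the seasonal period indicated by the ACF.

The largest autocorrelation is r_3 = 0.57, with a weaker echo at lag 6 (0.40); the remaining lags stay at or below -0.07.
The dominant spike at lag 3 indicates a seasonal period of 3.

3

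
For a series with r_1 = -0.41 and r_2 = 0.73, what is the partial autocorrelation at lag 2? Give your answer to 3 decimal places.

0.675

φ_{22} = (r_2 − r_1²) / (1 − r_1²)
r_1² = (-0.41)² = 0.1681
Numerator = 0.73 − 0.1681 = 0.5619; denominator = 1 − 0.1681 = 0.8319
φ_{22} = 0.5619 / 0.8319 = 0.675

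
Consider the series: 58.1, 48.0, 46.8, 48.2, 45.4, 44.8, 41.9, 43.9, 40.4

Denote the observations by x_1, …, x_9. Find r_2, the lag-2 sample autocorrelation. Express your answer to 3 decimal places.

0.190

Mean x̄ = (58.1 + 48.0 + 46.8 + 48.2 + 45.4 + 44.8 + 41.9 + 43.9 + 40.4)/9 = 46.3889
Σ(x_t−x̄)(x_{t+2}−x̄) = (4.8146) + (2.9179) + (-0.4065) + (-2.8777) + (4.4390) + (3.9546) + (26.8835) = 39.7253
Denominator Σ(x_t−x̄)² = 208.9089
r_2 = 39.7253 / 208.9089 = 0.190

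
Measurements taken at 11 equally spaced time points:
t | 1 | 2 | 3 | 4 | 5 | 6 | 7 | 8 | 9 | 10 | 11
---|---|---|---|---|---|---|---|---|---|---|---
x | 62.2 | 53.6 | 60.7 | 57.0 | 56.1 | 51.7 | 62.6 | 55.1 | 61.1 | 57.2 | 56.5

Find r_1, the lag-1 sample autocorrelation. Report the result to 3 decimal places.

-0.578

Mean x̄ = (62.2 + 53.6 + 60.7 + 57.0 + 56.1 + 51.7 + 62.6 + 55.1 + 61.1 + 57.2 + 56.5)/11 = 57.6182
Numerator Σ_{t=1}^{10}(x_t−x̄)(x_{t+1}−x̄) = -74.5603
Denominator Σ(x_t−x̄)² = 129.0564
r_1 = -74.5603 / 129.0564 = -0.578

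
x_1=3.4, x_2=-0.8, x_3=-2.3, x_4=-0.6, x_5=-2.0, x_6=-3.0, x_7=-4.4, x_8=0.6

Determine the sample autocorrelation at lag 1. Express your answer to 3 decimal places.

Mean x̄ = (3.4 − 0.8 − 2.3 − 0.6 − 2.0 − 3.0 − 4.4 + 0.6)/8 = -1.1375
Numerator Σ_{t=1}^{7}(x_t−x̄)(x_{t+1}−x̄) = 2.0648
Denominator Σ(x_t−x̄)² = 40.2188
r_1 = 2.0648 / 40.2188 = 0.051

0.051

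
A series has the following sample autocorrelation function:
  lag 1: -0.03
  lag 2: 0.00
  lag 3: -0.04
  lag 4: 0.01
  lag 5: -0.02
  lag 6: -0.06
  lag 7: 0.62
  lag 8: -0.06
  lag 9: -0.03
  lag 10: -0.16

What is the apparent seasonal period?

The largest autocorrelation is r_7 = 0.62; the remaining lags stay at or below 0.01.
The dominant spike at lag 7 indicates a seasonal period of 7.

7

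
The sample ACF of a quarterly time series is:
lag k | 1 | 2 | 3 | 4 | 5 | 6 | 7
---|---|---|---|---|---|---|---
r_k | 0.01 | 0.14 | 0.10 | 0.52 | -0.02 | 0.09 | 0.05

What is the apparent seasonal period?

4

The largest autocorrelation is r_4 = 0.52; the remaining lags stay at or below 0.14.
The dominant spike at lag 4 indicates a seasonal period of 4.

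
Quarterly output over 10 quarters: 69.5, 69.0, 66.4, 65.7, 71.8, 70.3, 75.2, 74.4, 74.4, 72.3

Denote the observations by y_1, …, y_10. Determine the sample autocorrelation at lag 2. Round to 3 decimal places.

0.374

Mean ȳ = (69.5 + 69.0 + 66.4 + 65.7 + 71.8 + 70.3 + 75.2 + 74.4 + 74.4 + 72.3)/10 = 70.9000
Numerator Σ_{t=1}^{8}(y_t−ȳ)(y_{t+2}−ȳ) = 36.9700
Denominator Σ(y_t−ȳ)² = 98.9800
r_2 = 36.9700 / 98.9800 = 0.374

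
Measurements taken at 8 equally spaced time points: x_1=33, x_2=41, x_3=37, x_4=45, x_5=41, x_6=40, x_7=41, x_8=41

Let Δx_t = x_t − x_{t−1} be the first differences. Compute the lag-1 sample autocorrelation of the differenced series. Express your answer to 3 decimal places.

First differences Δx: 8, -4, 8, -4, -1, 1, 0
Mean of differences = 1.1429
Numerator Σ(Δx_t−Δx̄)(Δx_{t+1}−Δx̄) = -94.3061
Denominator Σ(Δx_t−Δx̄)² = 152.8571
r_1(Δx) = -94.3061 / 152.8571 = -0.617

-0.617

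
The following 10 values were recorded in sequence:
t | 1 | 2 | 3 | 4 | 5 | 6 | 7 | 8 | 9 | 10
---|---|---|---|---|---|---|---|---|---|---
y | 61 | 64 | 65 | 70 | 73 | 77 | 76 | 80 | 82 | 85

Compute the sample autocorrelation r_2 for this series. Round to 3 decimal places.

0.418

Mean ȳ = (61 + 64 + 65 + 70 + 73 + 77 + 76 + 80 + 82 + 85)/10 = 73.3000
Numerator Σ_{t=1}^{8}(y_t−ȳ)(y_{t+2}−ȳ) = 248.9200
Denominator Σ(y_t−ȳ)² = 596.1000
r_2 = 248.9200 / 596.1000 = 0.418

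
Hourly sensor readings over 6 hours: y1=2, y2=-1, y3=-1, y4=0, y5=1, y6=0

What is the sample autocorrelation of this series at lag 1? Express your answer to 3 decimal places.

-0.126

Mean ȳ = (2 − 1 − 1 + 0 + 1 + 0)/6 = 0.1667
Deviations from mean: 1.8333, -1.1667, -1.1667, -0.1667, 0.8333, -0.1667
Numerator Σ_{t=1}^{5}(y_t−ȳ)(y_{t+1}−ȳ) = -0.8611
Denominator Σ(y_t−ȳ)² = 6.8333
r_1 = -0.8611 / 6.8333 = -0.126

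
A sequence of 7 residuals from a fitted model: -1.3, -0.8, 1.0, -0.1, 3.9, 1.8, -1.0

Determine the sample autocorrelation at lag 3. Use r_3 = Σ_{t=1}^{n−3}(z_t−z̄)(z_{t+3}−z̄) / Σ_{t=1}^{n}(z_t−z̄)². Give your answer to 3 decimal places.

Mean z̄ = (-1.3 − 0.8 + 1.0 − 0.1 + 3.9 + 1.8 − 1.0)/7 = 0.5000
Σ(z_t−z̄)(z_{t+3}−z̄) = (1.0800) + (-4.4200) + (0.6500) + (0.9000) = -1.7900
Denominator Σ(z_t−z̄)² = 21.0400
r_3 = -1.7900 / 21.0400 = -0.085

-0.085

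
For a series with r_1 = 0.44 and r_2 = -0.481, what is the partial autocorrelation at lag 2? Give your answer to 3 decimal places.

φ_{22} = (r_2 − r_1²) / (1 − r_1²)
r_1² = (0.44)² = 0.1936
Numerator = -0.481 − 0.1936 = -0.6746; denominator = 1 − 0.1936 = 0.8064
φ_{22} = -0.6746 / 0.8064 = -0.837

-0.837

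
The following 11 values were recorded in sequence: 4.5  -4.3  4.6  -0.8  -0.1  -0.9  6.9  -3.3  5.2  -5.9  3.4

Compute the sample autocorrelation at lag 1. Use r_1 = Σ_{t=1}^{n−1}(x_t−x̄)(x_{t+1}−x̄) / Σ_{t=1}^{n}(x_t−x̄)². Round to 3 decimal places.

Mean x̄ = (4.5 − 4.3 + 4.6 − 0.8 − 0.1 − 0.9 + 6.9 − 3.3 + 5.2 − 5.9 + 3.4)/11 = 0.8455
Numerator Σ_{t=1}^{10}(x_t−x̄)(x_{t+1}−x̄) = -141.4184
Denominator Σ(x_t−x̄)² = 185.4073
r_1 = -141.4184 / 185.4073 = -0.763

-0.763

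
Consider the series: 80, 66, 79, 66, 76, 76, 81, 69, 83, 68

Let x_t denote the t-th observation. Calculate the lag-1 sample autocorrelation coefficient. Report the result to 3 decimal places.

Mean x̄ = (80 + 66 + 79 + 66 + 76 + 76 + 81 + 69 + 83 + 68)/10 = 74.4000
Numerator Σ_{t=1}^{9}(x_t−x̄)(x_{t+1}−x̄) = -261.7600
Denominator Σ(x_t−x̄)² = 386.4000
r_1 = -261.7600 / 386.4000 = -0.677

-0.677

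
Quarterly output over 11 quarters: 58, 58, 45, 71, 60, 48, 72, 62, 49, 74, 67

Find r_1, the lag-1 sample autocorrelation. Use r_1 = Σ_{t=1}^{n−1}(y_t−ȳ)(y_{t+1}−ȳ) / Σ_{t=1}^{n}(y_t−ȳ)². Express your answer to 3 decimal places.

Mean ȳ = (58 + 58 + 45 + 71 + 60 + 48 + 72 + 62 + 49 + 74 + 67)/11 = 60.3636
Numerator Σ_{t=1}^{10}(y_t−ȳ)(y_{t+1}−ȳ) = -328.7686
Denominator Σ(y_t−ȳ)² = 1010.5455
r_1 = -328.7686 / 1010.5455 = -0.325

-0.325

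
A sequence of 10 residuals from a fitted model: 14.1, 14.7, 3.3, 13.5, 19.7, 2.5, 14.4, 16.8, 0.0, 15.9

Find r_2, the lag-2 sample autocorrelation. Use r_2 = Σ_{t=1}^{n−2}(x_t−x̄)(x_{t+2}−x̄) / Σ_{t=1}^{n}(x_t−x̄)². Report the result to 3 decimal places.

Mean x̄ = (14.1 + 14.7 + 3.3 + 13.5 + 19.7 + 2.5 + 14.4 + 16.8 + 0.0 + 15.9)/10 = 11.4900
Numerator Σ_{t=1}^{8}(x_t−x̄)(x_{t+2}−x̄) = -134.0982
Denominator Σ(x_t−x̄)² = 424.5890
r_2 = -134.0982 / 424.5890 = -0.316

-0.316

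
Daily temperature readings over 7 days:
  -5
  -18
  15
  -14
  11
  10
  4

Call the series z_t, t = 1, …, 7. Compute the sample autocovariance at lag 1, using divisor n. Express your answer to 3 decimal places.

Mean z̄ = (-5 − 18 + 15 − 14 + 11 + 10 + 4)/7 = 0.4286
Σ_{t=1}^{6}(z_t−z̄)(z_{t+1}−z̄) = -395.8980
γ_1 = -395.8980 / 7 = -56.557

-56.557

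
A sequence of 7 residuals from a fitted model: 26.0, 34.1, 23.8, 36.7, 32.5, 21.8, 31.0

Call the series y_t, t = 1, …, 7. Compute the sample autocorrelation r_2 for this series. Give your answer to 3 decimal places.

Mean ȳ = (26.0 + 34.1 + 23.8 + 36.7 + 32.5 + 21.8 + 31.0)/7 = 29.4143
Deviations from mean: -3.4143, 4.6857, -5.6143, 7.2857, 3.0857, -7.6143, 1.5857
Σ(y_t−ȳ)(y_{t+2}−ȳ) = (19.1688) + (34.1388) + (-17.3241) + (-55.4755) + (4.8931) = -14.5990
Denominator Σ(y_t−ȳ)² = 188.2286
r_2 = -14.5990 / 188.2286 = -0.078

-0.078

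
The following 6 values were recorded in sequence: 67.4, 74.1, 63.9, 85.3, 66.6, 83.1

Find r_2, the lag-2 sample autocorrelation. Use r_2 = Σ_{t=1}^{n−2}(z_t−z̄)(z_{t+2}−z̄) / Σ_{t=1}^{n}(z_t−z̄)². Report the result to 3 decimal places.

Mean z̄ = (67.4 + 74.1 + 63.9 + 85.3 + 66.6 + 83.1)/6 = 73.4000
Numerator Σ_{t=1}^{4}(z_t−z̄)(z_{t+2}−z̄) = 245.3600
Denominator Σ(z_t−z̄)² = 408.6800
r_2 = 245.3600 / 408.6800 = 0.600

0.600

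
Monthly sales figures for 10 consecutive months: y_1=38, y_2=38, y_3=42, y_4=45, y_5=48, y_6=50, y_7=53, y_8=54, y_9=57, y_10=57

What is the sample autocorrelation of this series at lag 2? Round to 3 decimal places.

0.412

Mean ȳ = (38 + 38 + 42 + 45 + 48 + 50 + 53 + 54 + 57 + 57)/10 = 48.2000
Numerator Σ_{t=1}^{8}(y_t−ȳ)(y_{t+2}−ȳ) = 194.1200
Denominator Σ(y_t−ȳ)² = 471.6000
r_2 = 194.1200 / 471.6000 = 0.412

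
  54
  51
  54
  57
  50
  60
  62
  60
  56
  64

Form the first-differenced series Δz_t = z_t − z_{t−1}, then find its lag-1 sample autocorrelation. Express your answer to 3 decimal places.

First differences Δz: -3, 3, 3, -7, 10, 2, -2, -4, 8
Mean of differences = 1.1111
Numerator Σ(Δz_t−Δz̄)(Δz_{t+1}−Δz̄) = -105.7901
Denominator Σ(Δz_t−Δz̄)² = 252.8889
r_1(Δz) = -105.7901 / 252.8889 = -0.418

-0.418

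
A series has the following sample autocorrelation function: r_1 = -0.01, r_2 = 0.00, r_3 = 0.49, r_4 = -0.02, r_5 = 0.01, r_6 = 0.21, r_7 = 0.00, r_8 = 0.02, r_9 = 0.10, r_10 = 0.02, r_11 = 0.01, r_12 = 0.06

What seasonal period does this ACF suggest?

The largest autocorrelation is r_3 = 0.49, with a weaker echo at lag 6 (0.21); the remaining lags stay at or below 0.10.
The dominant spike at lag 3 indicates a seasonal period of 3.

3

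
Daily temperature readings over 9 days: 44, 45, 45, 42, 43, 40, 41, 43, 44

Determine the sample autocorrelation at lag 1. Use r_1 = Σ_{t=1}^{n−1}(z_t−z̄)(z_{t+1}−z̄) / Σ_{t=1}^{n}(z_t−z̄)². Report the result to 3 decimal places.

Mean z̄ = (44 + 45 + 45 + 42 + 43 + 40 + 41 + 43 + 44)/9 = 43.0000
Numerator Σ_{t=1}^{8}(z_t−z̄)(z_{t+1}−z̄) = 10.0000
Denominator Σ(z_t−z̄)² = 24.0000
r_1 = 10.0000 / 24.0000 = 0.417

0.417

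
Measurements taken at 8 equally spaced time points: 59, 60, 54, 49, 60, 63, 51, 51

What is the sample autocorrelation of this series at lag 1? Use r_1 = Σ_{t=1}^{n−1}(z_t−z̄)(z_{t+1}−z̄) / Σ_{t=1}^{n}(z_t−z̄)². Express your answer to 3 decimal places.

0.042

Mean z̄ = (59 + 60 + 54 + 49 + 60 + 63 + 51 + 51)/8 = 55.8750
Deviations from mean: 3.1250, 4.1250, -1.8750, -6.8750, 4.1250, 7.1250, -4.8750, -4.8750
Σ(z_t−z̄)(z_{t+1}−z̄) = (12.8906) + (-7.7344) + (12.8906) + (-28.3594) + (29.3906) + (-34.7344) + (23.7656) = 8.1094
Denominator Σ(z_t−z̄)² = 192.8750
r_1 = 8.1094 / 192.8750 = 0.042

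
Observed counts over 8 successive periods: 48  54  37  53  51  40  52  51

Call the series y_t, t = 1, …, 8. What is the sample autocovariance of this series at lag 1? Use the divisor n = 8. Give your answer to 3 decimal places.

Mean ȳ = (48 + 54 + 37 + 53 + 51 + 40 + 52 + 51)/8 = 48.2500
Deviations: -0.2500, 5.7500, -11.2500, 4.7500, 2.7500, -8.2500, 3.7500, 2.7500
Σ_{t=1}^{7}(y_t−ȳ)(y_{t+1}−ȳ) = -149.8125
γ_1 = -149.8125 / 8 = -18.727

-18.727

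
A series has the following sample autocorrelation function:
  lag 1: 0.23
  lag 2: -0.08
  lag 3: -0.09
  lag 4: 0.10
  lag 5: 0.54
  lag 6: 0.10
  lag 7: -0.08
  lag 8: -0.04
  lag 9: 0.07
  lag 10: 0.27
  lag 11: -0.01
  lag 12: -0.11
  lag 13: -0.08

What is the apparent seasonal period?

5

The largest autocorrelation is r_5 = 0.54, with a weaker echo at lag 10 (0.27); the remaining lags stay at or below 0.23.
The dominant spike at lag 5 indicates a seasonal period of 5.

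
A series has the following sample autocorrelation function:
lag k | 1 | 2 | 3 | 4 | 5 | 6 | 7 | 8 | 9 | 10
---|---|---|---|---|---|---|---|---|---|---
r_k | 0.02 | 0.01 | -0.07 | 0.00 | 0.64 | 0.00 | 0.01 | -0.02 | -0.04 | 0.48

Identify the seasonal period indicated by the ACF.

5

The largest autocorrelation is r_5 = 0.64, with a weaker echo at lag 10 (0.48); the remaining lags stay at or below 0.02.
The dominant spike at lag 5 indicates a seasonal period of 5.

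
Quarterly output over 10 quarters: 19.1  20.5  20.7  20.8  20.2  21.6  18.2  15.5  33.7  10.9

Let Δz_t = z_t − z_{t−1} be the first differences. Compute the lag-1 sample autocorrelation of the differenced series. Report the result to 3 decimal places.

-0.518

First differences Δz: 1.4, 0.2, 0.1, -0.6, 1.4, -3.4, -2.7, 18.2, -22.8
Mean of differences = -0.9111
Numerator Σ(Δz_t−Δz̄)(Δz_{t+1}−Δz̄) = -449.0835
Denominator Σ(Δz_t−Δz̄)² = 866.7889
r_1(Δz) = -449.0835 / 866.7889 = -0.518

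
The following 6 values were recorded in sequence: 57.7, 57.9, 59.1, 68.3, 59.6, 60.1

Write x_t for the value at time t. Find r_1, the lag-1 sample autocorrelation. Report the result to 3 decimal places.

Mean x̄ = (57.7 + 57.9 + 59.1 + 68.3 + 59.6 + 60.1)/6 = 60.4500
Deviations from mean: -2.7500, -2.5500, -1.3500, 7.8500, -0.8500, -0.3500
Numerator Σ_{t=1}^{5}(x_t−x̄)(x_{t+1}−x̄) = -6.5175
Denominator Σ(x_t−x̄)² = 78.3550
r_1 = -6.5175 / 78.3550 = -0.083

-0.083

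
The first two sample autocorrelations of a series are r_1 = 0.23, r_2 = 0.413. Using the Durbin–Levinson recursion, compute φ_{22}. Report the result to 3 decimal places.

0.380

φ_{22} = (r_2 − r_1²) / (1 − r_1²)
r_1² = (0.23)² = 0.0529
Numerator = 0.413 − 0.0529 = 0.3601; denominator = 1 − 0.0529 = 0.9471
φ_{22} = 0.3601 / 0.9471 = 0.380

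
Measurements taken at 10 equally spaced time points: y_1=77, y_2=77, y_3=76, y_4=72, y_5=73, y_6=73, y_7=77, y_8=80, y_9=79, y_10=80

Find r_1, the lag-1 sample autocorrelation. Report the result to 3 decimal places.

0.618

Mean ȳ = (77 + 77 + 76 + 72 + 73 + 73 + 77 + 80 + 79 + 80)/10 = 76.4000
Numerator Σ_{t=1}^{9}(y_t−ȳ)(y_{t+1}−ȳ) = 47.2400
Denominator Σ(y_t−ȳ)² = 76.4000
r_1 = 47.2400 / 76.4000 = 0.618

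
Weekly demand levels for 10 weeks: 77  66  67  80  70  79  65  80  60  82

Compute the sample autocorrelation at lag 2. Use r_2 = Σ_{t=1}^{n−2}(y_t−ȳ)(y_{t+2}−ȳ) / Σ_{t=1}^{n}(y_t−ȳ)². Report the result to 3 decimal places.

Mean ȳ = (77 + 66 + 67 + 80 + 70 + 79 + 65 + 80 + 60 + 82)/10 = 72.6000
Numerator Σ_{t=1}^{8}(y_t−ȳ)(y_{t+2}−ȳ) = 220.8800
Denominator Σ(y_t−ȳ)² = 556.4000
r_2 = 220.8800 / 556.4000 = 0.397

0.397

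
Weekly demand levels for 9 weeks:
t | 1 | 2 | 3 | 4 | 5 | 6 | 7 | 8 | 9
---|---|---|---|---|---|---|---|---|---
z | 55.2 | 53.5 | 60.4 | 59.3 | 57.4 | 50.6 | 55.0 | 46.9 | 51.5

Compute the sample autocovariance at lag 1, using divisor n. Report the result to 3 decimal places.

Mean z̄ = (55.2 + 53.5 + 60.4 + 59.3 + 57.4 + 50.6 + 55.0 + 46.9 + 51.5)/9 = 54.4222
Σ_{t=1}^{8}(z_t−z̄)(z_{t+1}−z̄) = 41.4984
γ_1 = 41.4984 / 9 = 4.611

4.611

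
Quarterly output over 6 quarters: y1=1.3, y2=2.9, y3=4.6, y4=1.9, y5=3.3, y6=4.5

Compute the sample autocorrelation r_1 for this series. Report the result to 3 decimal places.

Mean ȳ = (1.3 + 2.9 + 4.6 + 1.9 + 3.3 + 4.5)/6 = 3.0833
Deviations from mean: -1.7833, -0.1833, 1.5167, -1.1833, 0.2167, 1.4167
Σ(y_t−ȳ)(y_{t+1}−ȳ) = (0.3269) + (-0.2781) + (-1.7947) + (-0.2564) + (0.3069) = -1.6953
Denominator Σ(y_t−ȳ)² = 8.9683
r_1 = -1.6953 / 8.9683 = -0.189

-0.189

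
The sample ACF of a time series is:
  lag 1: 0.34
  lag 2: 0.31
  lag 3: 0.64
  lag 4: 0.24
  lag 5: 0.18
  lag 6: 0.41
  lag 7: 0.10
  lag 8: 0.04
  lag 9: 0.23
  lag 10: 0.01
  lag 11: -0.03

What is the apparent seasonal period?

3

The largest autocorrelation is r_3 = 0.64, with a weaker echo at lag 6 (0.41); the remaining lags stay at or below 0.34. The elevated value at lag 1 (0.34), dropping to 0.31 at lag 2, reflects decaying short-term dependence rather than seasonality.
The dominant spike at lag 3 indicates a seasonal period of 3.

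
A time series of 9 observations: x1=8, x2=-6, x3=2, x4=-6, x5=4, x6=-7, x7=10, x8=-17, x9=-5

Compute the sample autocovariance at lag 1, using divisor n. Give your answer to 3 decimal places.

Mean x̄ = (8 − 6 + 2 − 6 + 4 − 7 + 10 − 17 − 5)/9 = -1.8889
Σ_{t=1}^{8}(x_t−x̄)(x_{t+1}−x̄) = -320.3457
γ_1 = -320.3457 / 9 = -35.594

-35.594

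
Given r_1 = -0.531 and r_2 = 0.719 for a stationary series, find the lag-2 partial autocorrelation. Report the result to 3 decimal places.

0.609

φ_{22} = (r_2 − r_1²) / (1 − r_1²)
r_1² = (-0.531)² = 0.281961
Numerator = 0.719 − 0.2820 = 0.4370; denominator = 1 − 0.2820 = 0.7180
φ_{22} = 0.4370 / 0.7180 = 0.609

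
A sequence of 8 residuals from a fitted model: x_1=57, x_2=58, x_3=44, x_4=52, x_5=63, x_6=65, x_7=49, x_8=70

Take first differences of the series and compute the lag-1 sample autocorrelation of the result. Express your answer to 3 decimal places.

First differences Δx: 1, -14, 8, 11, 2, -16, 21
Mean of differences = 1.8571
Numerator Σ(Δx_t−Δx̄)(Δx_{t+1}−Δx̄) = -370.7347
Denominator Σ(Δx_t−Δx̄)² = 1058.8571
r_1(Δx) = -370.7347 / 1058.8571 = -0.350

-0.350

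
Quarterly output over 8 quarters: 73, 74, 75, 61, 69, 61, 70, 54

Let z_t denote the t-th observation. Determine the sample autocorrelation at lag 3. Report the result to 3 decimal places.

-0.282

Mean z̄ = (73 + 74 + 75 + 61 + 69 + 61 + 70 + 54)/8 = 67.1250
Deviations from mean: 5.8750, 6.8750, 7.8750, -6.1250, 1.8750, -6.1250, 2.8750, -13.1250
Σ(z_t−z̄)(z_{t+3}−z̄) = (-35.9844) + (12.8906) + (-48.2344) + (-17.6094) + (-24.6094) = -113.5469
Denominator Σ(z_t−z̄)² = 402.8750
r_3 = -113.5469 / 402.8750 = -0.282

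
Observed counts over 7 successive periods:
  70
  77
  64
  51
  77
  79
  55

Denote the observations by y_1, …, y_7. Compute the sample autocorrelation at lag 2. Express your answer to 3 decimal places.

-0.667

Mean ȳ = (70 + 77 + 64 + 51 + 77 + 79 + 55)/7 = 67.5714
Deviations from mean: 2.4286, 9.4286, -3.5714, -16.5714, 9.4286, 11.4286, -12.5714
Σ(y_t−ȳ)(y_{t+2}−ȳ) = (-8.6735) + (-156.2449) + (-33.6735) + (-189.3878) + (-118.5306) = -506.5102
Denominator Σ(y_t−ȳ)² = 759.7143
r_2 = -506.5102 / 759.7143 = -0.667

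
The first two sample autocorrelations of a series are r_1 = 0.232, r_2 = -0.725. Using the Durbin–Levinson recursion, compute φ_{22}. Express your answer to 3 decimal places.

φ_{22} = (r_2 − r_1²) / (1 − r_1²)
r_1² = (0.232)² = 0.053824
Numerator = -0.725 − 0.0538 = -0.7788; denominator = 1 − 0.0538 = 0.9462
φ_{22} = -0.7788 / 0.9462 = -0.823

-0.823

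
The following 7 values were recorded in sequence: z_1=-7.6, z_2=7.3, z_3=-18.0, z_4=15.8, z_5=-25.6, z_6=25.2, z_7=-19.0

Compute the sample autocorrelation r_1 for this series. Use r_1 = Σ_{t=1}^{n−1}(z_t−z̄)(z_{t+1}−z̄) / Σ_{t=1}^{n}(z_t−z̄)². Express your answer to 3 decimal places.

Mean z̄ = (-7.6 + 7.3 − 18.0 + 15.8 − 25.6 + 25.2 − 19.0)/7 = -3.1286
Σ(z_t−z̄)(z_{t+1}−z̄) = (-46.6306) + (-155.0878) + (-281.4949) + (-425.3520) + (-636.5835) + (-449.6149) = -1994.7637
Denominator Σ(z_t−z̄)² = 2267.5743
r_1 = -1994.7637 / 2267.5743 = -0.880

-0.880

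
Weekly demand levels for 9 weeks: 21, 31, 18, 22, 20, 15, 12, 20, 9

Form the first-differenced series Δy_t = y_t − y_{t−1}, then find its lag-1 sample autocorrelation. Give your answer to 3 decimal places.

First differences Δy: 10, -13, 4, -2, -5, -3, 8, -11
Mean of differences = -1.5000
Numerator Σ(Δy_t−Δȳ)(Δy_{t+1}−Δȳ) = -295.7500
Denominator Σ(Δy_t−Δȳ)² = 490.0000
r_1(Δy) = -295.7500 / 490.0000 = -0.604

-0.604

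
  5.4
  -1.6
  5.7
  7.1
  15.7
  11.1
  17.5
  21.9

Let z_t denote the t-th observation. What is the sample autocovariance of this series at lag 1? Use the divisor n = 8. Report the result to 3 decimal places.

Mean z̄ = (5.4 − 1.6 + 5.7 + 7.1 + 15.7 + 11.1 + 17.5 + 21.9)/8 = 10.3500
Σ_{t=1}^{7}(z_t−z̄)(z_{t+1}−z̄) = 204.4025
γ_1 = 204.4025 / 8 = 25.550

25.550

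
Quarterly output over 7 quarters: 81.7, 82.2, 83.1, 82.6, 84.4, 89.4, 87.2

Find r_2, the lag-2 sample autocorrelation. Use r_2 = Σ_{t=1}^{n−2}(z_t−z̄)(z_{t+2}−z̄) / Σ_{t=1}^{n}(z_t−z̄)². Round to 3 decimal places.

-0.032

Mean z̄ = (81.7 + 82.2 + 83.1 + 82.6 + 84.4 + 89.4 + 87.2)/7 = 84.3714
Deviations from mean: -2.6714, -2.1714, -1.2714, -1.7714, 0.0286, 5.0286, 2.8286
Σ(z_t−z̄)(z_{t+2}−z̄) = (3.3965) + (3.8465) + (-0.0363) + (-8.9078) + (0.0808) = -1.6202
Denominator Σ(z_t−z̄)² = 49.8943
r_2 = -1.6202 / 49.8943 = -0.032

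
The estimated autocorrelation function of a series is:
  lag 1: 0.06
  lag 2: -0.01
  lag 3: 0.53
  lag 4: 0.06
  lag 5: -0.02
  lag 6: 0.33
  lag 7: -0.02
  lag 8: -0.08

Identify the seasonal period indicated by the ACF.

The largest autocorrelation is r_3 = 0.53, with a weaker echo at lag 6 (0.33); the remaining lags stay at or below 0.06.
The dominant spike at lag 3 indicates a seasonal period of 3.

3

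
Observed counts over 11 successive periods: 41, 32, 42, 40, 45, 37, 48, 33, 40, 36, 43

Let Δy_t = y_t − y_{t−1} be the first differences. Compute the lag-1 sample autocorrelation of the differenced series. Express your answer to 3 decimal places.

First differences Δy: -9, 10, -2, 5, -8, 11, -15, 7, -4, 7
Mean of differences = 0.2000
Numerator Σ(Δy_t−Δȳ)(Δy_{t+1}−Δȳ) = -574.8400
Denominator Σ(Δy_t−Δȳ)² = 733.6000
r_1(Δy) = -574.8400 / 733.6000 = -0.784

-0.784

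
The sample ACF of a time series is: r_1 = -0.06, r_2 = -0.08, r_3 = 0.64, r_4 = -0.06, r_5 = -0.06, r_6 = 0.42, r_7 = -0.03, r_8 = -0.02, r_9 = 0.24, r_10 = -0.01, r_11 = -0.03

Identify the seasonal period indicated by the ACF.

The largest autocorrelation is r_3 = 0.64, with weaker echoes at lags 6 (0.42) and 9 (0.24); the remaining lags stay at or below -0.01.
The dominant spike at lag 3 indicates a seasonal period of 3.

3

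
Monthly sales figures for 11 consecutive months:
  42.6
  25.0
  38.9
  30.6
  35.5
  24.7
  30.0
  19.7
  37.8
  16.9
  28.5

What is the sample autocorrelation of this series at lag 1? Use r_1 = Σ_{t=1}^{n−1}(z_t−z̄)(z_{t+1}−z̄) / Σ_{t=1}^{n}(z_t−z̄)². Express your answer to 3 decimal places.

-0.439

Mean z̄ = (42.6 + 25.0 + 38.9 + 30.6 + 35.5 + 24.7 + 30.0 + 19.7 + 37.8 + 16.9 + 28.5)/11 = 30.0182
Numerator Σ_{t=1}^{10}(z_t−z̄)(z_{t+1}−z̄) = -290.6821
Denominator Σ(z_t−z̄)² = 662.4564
r_1 = -290.6821 / 662.4564 = -0.439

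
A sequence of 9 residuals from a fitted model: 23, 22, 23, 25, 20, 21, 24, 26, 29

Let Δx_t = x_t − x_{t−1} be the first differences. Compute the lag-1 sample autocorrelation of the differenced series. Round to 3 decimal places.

First differences Δx: -1, 1, 2, -5, 1, 3, 2, 3
Mean of differences = 0.7500
Numerator Σ(Δx_t−Δx̄)(Δx_{t+1}−Δx̄) = -2.5625
Denominator Σ(Δx_t−Δx̄)² = 49.5000
r_1(Δx) = -2.5625 / 49.5000 = -0.052

-0.052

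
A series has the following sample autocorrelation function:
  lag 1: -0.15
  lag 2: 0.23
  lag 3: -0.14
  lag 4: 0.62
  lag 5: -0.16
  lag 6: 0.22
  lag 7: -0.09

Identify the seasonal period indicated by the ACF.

The largest autocorrelation is r_4 = 0.62; the remaining lags stay at or below 0.23.
The dominant spike at lag 4 indicates a seasonal period of 4.

4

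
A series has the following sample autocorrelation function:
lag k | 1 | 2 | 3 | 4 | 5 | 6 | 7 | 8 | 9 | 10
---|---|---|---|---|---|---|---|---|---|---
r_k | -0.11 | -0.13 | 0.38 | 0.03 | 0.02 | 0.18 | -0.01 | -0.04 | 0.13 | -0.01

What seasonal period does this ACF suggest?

3

The largest autocorrelation is r_3 = 0.38, with a weaker echo at lag 6 (0.18); the remaining lags stay at or below 0.13.
The dominant spike at lag 3 indicates a seasonal period of 3.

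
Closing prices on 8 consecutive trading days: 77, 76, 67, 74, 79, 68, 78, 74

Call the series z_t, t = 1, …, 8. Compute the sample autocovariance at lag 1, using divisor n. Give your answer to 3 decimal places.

Mean z̄ = (77 + 76 + 67 + 74 + 79 + 68 + 78 + 74)/8 = 74.1250
Σ_{t=1}^{7}(z_t−z̄)(z_{t+1}−z̄) = -61.7656
γ_1 = -61.7656 / 8 = -7.721

-7.721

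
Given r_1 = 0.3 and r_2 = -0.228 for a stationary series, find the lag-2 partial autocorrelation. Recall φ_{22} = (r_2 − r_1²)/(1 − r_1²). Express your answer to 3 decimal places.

-0.349

φ_{22} = (r_2 − r_1²) / (1 − r_1²)
r_1² = (0.3)² = 0.09
Numerator = -0.228 − 0.0900 = -0.3180; denominator = 1 − 0.0900 = 0.9100
φ_{22} = -0.3180 / 0.9100 = -0.349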